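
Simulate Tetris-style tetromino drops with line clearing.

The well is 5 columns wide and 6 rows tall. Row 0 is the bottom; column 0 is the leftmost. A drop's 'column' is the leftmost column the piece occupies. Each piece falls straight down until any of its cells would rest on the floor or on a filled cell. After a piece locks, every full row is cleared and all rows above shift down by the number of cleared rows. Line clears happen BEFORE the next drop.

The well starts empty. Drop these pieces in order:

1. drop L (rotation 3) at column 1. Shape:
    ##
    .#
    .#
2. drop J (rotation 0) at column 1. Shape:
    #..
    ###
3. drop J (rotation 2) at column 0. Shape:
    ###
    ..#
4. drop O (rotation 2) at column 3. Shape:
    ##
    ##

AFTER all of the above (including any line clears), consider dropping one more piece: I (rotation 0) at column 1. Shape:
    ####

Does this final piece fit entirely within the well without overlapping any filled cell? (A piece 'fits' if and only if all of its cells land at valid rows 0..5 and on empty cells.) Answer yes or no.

Answer: yes

Derivation:
Drop 1: L rot3 at col 1 lands with bottom-row=0; cleared 0 line(s) (total 0); column heights now [0 3 3 0 0], max=3
Drop 2: J rot0 at col 1 lands with bottom-row=3; cleared 0 line(s) (total 0); column heights now [0 5 4 4 0], max=5
Drop 3: J rot2 at col 0 lands with bottom-row=4; cleared 0 line(s) (total 0); column heights now [6 6 6 4 0], max=6
Drop 4: O rot2 at col 3 lands with bottom-row=4; cleared 1 line(s) (total 1); column heights now [0 5 5 5 5], max=5
Test piece I rot0 at col 1 (width 4): heights before test = [0 5 5 5 5]; fits = True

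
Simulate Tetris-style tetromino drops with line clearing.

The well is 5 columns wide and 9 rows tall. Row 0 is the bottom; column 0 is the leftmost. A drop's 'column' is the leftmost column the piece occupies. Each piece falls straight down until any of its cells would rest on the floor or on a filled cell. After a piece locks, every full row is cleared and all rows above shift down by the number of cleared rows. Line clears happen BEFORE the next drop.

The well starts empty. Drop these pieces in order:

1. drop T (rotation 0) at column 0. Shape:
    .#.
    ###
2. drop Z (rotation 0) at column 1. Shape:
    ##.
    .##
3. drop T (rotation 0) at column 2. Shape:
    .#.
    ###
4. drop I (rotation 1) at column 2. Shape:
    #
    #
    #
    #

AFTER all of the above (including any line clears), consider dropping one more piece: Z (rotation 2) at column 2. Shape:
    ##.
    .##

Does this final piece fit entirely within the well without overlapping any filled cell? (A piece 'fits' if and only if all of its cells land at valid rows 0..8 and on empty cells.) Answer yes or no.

Drop 1: T rot0 at col 0 lands with bottom-row=0; cleared 0 line(s) (total 0); column heights now [1 2 1 0 0], max=2
Drop 2: Z rot0 at col 1 lands with bottom-row=1; cleared 0 line(s) (total 0); column heights now [1 3 3 2 0], max=3
Drop 3: T rot0 at col 2 lands with bottom-row=3; cleared 0 line(s) (total 0); column heights now [1 3 4 5 4], max=5
Drop 4: I rot1 at col 2 lands with bottom-row=4; cleared 0 line(s) (total 0); column heights now [1 3 8 5 4], max=8
Test piece Z rot2 at col 2 (width 3): heights before test = [1 3 8 5 4]; fits = True

Answer: yes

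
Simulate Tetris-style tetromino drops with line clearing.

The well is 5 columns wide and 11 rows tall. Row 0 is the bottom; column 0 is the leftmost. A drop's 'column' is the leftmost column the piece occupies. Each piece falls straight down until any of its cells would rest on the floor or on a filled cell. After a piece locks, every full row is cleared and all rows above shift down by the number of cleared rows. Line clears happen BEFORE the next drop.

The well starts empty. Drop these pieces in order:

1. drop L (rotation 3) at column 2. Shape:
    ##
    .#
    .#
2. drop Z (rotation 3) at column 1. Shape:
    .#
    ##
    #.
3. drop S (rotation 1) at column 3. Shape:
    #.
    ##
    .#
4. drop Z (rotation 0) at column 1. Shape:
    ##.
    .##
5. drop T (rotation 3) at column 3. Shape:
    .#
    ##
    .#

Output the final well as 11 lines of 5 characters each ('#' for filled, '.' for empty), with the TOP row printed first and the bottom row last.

Drop 1: L rot3 at col 2 lands with bottom-row=0; cleared 0 line(s) (total 0); column heights now [0 0 3 3 0], max=3
Drop 2: Z rot3 at col 1 lands with bottom-row=2; cleared 0 line(s) (total 0); column heights now [0 4 5 3 0], max=5
Drop 3: S rot1 at col 3 lands with bottom-row=2; cleared 0 line(s) (total 0); column heights now [0 4 5 5 4], max=5
Drop 4: Z rot0 at col 1 lands with bottom-row=5; cleared 0 line(s) (total 0); column heights now [0 7 7 6 4], max=7
Drop 5: T rot3 at col 3 lands with bottom-row=5; cleared 0 line(s) (total 0); column heights now [0 7 7 7 8], max=8

Answer: .....
.....
.....
....#
.####
..###
..##.
.####
.####
...#.
...#.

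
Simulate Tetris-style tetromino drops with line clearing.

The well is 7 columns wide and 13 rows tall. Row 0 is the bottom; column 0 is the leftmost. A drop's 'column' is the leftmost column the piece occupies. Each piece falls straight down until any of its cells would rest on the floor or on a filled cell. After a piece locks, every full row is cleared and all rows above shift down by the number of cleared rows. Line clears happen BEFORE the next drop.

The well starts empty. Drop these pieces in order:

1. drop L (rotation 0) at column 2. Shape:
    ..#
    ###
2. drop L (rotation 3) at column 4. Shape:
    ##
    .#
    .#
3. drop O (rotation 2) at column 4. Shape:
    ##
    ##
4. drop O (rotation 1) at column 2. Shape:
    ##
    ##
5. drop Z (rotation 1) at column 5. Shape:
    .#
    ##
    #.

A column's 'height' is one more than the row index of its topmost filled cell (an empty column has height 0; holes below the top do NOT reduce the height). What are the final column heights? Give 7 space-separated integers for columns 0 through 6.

Drop 1: L rot0 at col 2 lands with bottom-row=0; cleared 0 line(s) (total 0); column heights now [0 0 1 1 2 0 0], max=2
Drop 2: L rot3 at col 4 lands with bottom-row=0; cleared 0 line(s) (total 0); column heights now [0 0 1 1 3 3 0], max=3
Drop 3: O rot2 at col 4 lands with bottom-row=3; cleared 0 line(s) (total 0); column heights now [0 0 1 1 5 5 0], max=5
Drop 4: O rot1 at col 2 lands with bottom-row=1; cleared 0 line(s) (total 0); column heights now [0 0 3 3 5 5 0], max=5
Drop 5: Z rot1 at col 5 lands with bottom-row=5; cleared 0 line(s) (total 0); column heights now [0 0 3 3 5 7 8], max=8

Answer: 0 0 3 3 5 7 8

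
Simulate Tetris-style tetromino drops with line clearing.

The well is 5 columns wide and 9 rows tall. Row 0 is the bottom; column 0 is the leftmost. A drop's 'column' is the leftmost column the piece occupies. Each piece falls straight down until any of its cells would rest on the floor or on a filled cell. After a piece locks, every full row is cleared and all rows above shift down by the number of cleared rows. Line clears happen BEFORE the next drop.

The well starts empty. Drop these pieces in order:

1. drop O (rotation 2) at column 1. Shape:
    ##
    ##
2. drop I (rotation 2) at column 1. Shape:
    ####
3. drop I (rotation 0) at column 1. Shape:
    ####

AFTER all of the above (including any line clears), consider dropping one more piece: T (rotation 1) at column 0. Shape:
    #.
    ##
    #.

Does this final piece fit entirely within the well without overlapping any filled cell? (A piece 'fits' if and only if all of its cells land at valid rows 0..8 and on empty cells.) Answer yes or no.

Answer: yes

Derivation:
Drop 1: O rot2 at col 1 lands with bottom-row=0; cleared 0 line(s) (total 0); column heights now [0 2 2 0 0], max=2
Drop 2: I rot2 at col 1 lands with bottom-row=2; cleared 0 line(s) (total 0); column heights now [0 3 3 3 3], max=3
Drop 3: I rot0 at col 1 lands with bottom-row=3; cleared 0 line(s) (total 0); column heights now [0 4 4 4 4], max=4
Test piece T rot1 at col 0 (width 2): heights before test = [0 4 4 4 4]; fits = True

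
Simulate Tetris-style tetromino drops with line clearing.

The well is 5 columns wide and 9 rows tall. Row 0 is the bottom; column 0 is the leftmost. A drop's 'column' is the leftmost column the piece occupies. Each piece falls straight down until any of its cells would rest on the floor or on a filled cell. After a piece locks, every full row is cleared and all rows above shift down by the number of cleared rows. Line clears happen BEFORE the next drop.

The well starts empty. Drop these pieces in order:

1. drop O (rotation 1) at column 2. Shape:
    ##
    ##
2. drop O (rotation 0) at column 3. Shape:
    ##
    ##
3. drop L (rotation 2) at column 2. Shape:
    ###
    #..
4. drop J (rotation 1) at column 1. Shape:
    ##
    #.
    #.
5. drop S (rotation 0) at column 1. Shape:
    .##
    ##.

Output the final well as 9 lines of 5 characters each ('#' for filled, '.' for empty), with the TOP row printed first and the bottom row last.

Answer: .....
..##.
.##..
.##..
.####
.####
...##
..##.
..##.

Derivation:
Drop 1: O rot1 at col 2 lands with bottom-row=0; cleared 0 line(s) (total 0); column heights now [0 0 2 2 0], max=2
Drop 2: O rot0 at col 3 lands with bottom-row=2; cleared 0 line(s) (total 0); column heights now [0 0 2 4 4], max=4
Drop 3: L rot2 at col 2 lands with bottom-row=3; cleared 0 line(s) (total 0); column heights now [0 0 5 5 5], max=5
Drop 4: J rot1 at col 1 lands with bottom-row=3; cleared 0 line(s) (total 0); column heights now [0 6 6 5 5], max=6
Drop 5: S rot0 at col 1 lands with bottom-row=6; cleared 0 line(s) (total 0); column heights now [0 7 8 8 5], max=8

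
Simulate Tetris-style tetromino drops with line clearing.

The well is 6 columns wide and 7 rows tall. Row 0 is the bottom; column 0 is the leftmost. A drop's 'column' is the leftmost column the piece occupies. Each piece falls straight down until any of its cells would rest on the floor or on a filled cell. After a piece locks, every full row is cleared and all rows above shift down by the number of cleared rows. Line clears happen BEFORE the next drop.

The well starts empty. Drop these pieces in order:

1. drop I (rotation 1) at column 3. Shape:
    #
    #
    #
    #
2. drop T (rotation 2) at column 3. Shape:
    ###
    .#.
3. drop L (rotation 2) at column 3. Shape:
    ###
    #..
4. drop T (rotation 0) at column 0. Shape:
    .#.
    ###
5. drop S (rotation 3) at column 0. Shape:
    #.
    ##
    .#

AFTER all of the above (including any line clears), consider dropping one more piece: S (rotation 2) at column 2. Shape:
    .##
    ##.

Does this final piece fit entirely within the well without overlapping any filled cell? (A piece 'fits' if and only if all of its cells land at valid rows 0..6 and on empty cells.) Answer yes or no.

Drop 1: I rot1 at col 3 lands with bottom-row=0; cleared 0 line(s) (total 0); column heights now [0 0 0 4 0 0], max=4
Drop 2: T rot2 at col 3 lands with bottom-row=3; cleared 0 line(s) (total 0); column heights now [0 0 0 5 5 5], max=5
Drop 3: L rot2 at col 3 lands with bottom-row=5; cleared 0 line(s) (total 0); column heights now [0 0 0 7 7 7], max=7
Drop 4: T rot0 at col 0 lands with bottom-row=0; cleared 0 line(s) (total 0); column heights now [1 2 1 7 7 7], max=7
Drop 5: S rot3 at col 0 lands with bottom-row=2; cleared 0 line(s) (total 0); column heights now [5 4 1 7 7 7], max=7
Test piece S rot2 at col 2 (width 3): heights before test = [5 4 1 7 7 7]; fits = False

Answer: no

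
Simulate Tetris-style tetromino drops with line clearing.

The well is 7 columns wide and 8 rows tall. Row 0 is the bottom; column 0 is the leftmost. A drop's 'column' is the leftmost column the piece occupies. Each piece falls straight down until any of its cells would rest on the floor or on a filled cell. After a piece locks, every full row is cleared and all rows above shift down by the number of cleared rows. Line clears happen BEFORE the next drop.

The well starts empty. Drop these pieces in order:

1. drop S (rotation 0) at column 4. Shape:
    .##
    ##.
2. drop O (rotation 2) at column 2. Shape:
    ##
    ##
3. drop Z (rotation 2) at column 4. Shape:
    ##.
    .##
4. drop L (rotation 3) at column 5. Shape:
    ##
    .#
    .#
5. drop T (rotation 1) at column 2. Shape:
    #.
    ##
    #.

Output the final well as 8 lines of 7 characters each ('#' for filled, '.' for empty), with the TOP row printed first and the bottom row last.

Drop 1: S rot0 at col 4 lands with bottom-row=0; cleared 0 line(s) (total 0); column heights now [0 0 0 0 1 2 2], max=2
Drop 2: O rot2 at col 2 lands with bottom-row=0; cleared 0 line(s) (total 0); column heights now [0 0 2 2 1 2 2], max=2
Drop 3: Z rot2 at col 4 lands with bottom-row=2; cleared 0 line(s) (total 0); column heights now [0 0 2 2 4 4 3], max=4
Drop 4: L rot3 at col 5 lands with bottom-row=3; cleared 0 line(s) (total 0); column heights now [0 0 2 2 4 6 6], max=6
Drop 5: T rot1 at col 2 lands with bottom-row=2; cleared 0 line(s) (total 0); column heights now [0 0 5 4 4 6 6], max=6

Answer: .......
.......
.....##
..#...#
..#####
..#..##
..##.##
..####.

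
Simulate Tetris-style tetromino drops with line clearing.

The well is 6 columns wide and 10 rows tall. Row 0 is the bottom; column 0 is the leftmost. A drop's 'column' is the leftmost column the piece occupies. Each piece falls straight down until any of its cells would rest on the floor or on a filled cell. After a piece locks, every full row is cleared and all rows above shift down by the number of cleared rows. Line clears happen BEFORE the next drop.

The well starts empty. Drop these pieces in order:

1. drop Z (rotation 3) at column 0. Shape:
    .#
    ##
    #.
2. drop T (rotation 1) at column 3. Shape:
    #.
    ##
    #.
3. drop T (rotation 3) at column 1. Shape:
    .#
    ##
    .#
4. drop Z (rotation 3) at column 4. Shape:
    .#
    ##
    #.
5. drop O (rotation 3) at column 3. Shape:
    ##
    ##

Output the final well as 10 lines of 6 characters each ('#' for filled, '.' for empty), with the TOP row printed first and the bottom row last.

Answer: ......
......
......
......
...##.
..####
.##.##
.####.
##.##.
#..#..

Derivation:
Drop 1: Z rot3 at col 0 lands with bottom-row=0; cleared 0 line(s) (total 0); column heights now [2 3 0 0 0 0], max=3
Drop 2: T rot1 at col 3 lands with bottom-row=0; cleared 0 line(s) (total 0); column heights now [2 3 0 3 2 0], max=3
Drop 3: T rot3 at col 1 lands with bottom-row=2; cleared 0 line(s) (total 0); column heights now [2 4 5 3 2 0], max=5
Drop 4: Z rot3 at col 4 lands with bottom-row=2; cleared 0 line(s) (total 0); column heights now [2 4 5 3 4 5], max=5
Drop 5: O rot3 at col 3 lands with bottom-row=4; cleared 0 line(s) (total 0); column heights now [2 4 5 6 6 5], max=6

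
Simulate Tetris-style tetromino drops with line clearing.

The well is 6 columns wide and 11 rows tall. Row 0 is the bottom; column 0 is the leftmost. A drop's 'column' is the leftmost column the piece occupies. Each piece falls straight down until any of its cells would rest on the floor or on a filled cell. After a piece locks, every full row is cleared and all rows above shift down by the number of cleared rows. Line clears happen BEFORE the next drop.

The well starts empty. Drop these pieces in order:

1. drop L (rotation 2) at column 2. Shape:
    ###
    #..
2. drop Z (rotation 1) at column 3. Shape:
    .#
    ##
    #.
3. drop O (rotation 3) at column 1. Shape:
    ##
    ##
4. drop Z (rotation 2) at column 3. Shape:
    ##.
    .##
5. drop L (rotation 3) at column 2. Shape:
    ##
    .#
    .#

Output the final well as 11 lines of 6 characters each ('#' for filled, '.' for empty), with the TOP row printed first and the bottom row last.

Answer: ......
..##..
...#..
...#..
...##.
....##
....#.
.####.
.###..
..###.
..#...

Derivation:
Drop 1: L rot2 at col 2 lands with bottom-row=0; cleared 0 line(s) (total 0); column heights now [0 0 2 2 2 0], max=2
Drop 2: Z rot1 at col 3 lands with bottom-row=2; cleared 0 line(s) (total 0); column heights now [0 0 2 4 5 0], max=5
Drop 3: O rot3 at col 1 lands with bottom-row=2; cleared 0 line(s) (total 0); column heights now [0 4 4 4 5 0], max=5
Drop 4: Z rot2 at col 3 lands with bottom-row=5; cleared 0 line(s) (total 0); column heights now [0 4 4 7 7 6], max=7
Drop 5: L rot3 at col 2 lands with bottom-row=7; cleared 0 line(s) (total 0); column heights now [0 4 10 10 7 6], max=10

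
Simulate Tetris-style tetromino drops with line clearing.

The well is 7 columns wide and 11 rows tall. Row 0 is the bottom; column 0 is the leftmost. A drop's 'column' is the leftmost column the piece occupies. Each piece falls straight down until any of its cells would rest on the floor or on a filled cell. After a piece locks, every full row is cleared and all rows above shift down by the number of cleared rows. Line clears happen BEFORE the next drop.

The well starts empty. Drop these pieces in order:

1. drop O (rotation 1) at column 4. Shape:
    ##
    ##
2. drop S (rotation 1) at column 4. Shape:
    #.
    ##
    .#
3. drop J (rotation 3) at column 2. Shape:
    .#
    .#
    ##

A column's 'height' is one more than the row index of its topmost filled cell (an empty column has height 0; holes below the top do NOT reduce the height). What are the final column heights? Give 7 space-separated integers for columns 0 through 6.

Answer: 0 0 1 3 5 4 0

Derivation:
Drop 1: O rot1 at col 4 lands with bottom-row=0; cleared 0 line(s) (total 0); column heights now [0 0 0 0 2 2 0], max=2
Drop 2: S rot1 at col 4 lands with bottom-row=2; cleared 0 line(s) (total 0); column heights now [0 0 0 0 5 4 0], max=5
Drop 3: J rot3 at col 2 lands with bottom-row=0; cleared 0 line(s) (total 0); column heights now [0 0 1 3 5 4 0], max=5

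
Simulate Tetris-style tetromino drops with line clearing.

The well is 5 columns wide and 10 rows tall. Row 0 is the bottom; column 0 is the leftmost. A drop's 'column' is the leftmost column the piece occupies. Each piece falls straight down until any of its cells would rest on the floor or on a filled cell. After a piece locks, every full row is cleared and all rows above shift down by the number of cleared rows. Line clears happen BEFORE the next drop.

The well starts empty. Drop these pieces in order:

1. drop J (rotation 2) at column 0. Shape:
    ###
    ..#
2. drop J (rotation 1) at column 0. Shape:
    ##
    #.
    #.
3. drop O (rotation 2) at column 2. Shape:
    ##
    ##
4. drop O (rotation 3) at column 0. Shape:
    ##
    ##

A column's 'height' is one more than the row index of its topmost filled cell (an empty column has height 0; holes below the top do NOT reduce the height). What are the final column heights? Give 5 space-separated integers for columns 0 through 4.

Answer: 7 7 4 4 0

Derivation:
Drop 1: J rot2 at col 0 lands with bottom-row=0; cleared 0 line(s) (total 0); column heights now [2 2 2 0 0], max=2
Drop 2: J rot1 at col 0 lands with bottom-row=2; cleared 0 line(s) (total 0); column heights now [5 5 2 0 0], max=5
Drop 3: O rot2 at col 2 lands with bottom-row=2; cleared 0 line(s) (total 0); column heights now [5 5 4 4 0], max=5
Drop 4: O rot3 at col 0 lands with bottom-row=5; cleared 0 line(s) (total 0); column heights now [7 7 4 4 0], max=7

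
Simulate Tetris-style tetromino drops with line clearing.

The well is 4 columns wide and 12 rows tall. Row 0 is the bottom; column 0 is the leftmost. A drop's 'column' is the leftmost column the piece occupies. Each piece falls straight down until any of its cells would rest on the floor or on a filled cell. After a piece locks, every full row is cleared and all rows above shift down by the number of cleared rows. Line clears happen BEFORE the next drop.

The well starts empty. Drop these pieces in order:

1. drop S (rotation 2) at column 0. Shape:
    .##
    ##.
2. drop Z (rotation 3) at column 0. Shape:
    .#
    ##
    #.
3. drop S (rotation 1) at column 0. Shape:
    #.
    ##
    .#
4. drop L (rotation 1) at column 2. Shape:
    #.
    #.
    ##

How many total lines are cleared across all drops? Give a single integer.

Drop 1: S rot2 at col 0 lands with bottom-row=0; cleared 0 line(s) (total 0); column heights now [1 2 2 0], max=2
Drop 2: Z rot3 at col 0 lands with bottom-row=1; cleared 0 line(s) (total 0); column heights now [3 4 2 0], max=4
Drop 3: S rot1 at col 0 lands with bottom-row=4; cleared 0 line(s) (total 0); column heights now [7 6 2 0], max=7
Drop 4: L rot1 at col 2 lands with bottom-row=2; cleared 1 line(s) (total 1); column heights now [6 5 4 0], max=6

Answer: 1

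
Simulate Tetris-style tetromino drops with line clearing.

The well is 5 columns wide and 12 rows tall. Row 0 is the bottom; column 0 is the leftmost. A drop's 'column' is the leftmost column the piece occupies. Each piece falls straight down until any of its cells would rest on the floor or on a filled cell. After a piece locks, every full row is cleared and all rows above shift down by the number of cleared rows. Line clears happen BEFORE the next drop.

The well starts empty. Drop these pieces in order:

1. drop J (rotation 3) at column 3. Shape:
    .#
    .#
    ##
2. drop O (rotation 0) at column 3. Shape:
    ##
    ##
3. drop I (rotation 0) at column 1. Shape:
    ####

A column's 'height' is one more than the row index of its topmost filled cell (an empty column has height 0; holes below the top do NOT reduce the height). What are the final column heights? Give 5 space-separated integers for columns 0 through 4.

Answer: 0 6 6 6 6

Derivation:
Drop 1: J rot3 at col 3 lands with bottom-row=0; cleared 0 line(s) (total 0); column heights now [0 0 0 1 3], max=3
Drop 2: O rot0 at col 3 lands with bottom-row=3; cleared 0 line(s) (total 0); column heights now [0 0 0 5 5], max=5
Drop 3: I rot0 at col 1 lands with bottom-row=5; cleared 0 line(s) (total 0); column heights now [0 6 6 6 6], max=6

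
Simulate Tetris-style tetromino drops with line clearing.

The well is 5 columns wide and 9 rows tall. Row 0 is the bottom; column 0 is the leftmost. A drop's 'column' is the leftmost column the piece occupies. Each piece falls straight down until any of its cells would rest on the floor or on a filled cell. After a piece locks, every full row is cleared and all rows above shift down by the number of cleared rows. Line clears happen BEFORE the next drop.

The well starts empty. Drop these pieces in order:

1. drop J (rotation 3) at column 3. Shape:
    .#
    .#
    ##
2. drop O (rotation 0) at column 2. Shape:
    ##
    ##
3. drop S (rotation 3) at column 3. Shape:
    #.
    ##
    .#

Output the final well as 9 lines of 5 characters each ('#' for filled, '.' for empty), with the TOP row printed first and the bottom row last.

Answer: .....
.....
.....
...#.
...##
....#
..###
..###
...##

Derivation:
Drop 1: J rot3 at col 3 lands with bottom-row=0; cleared 0 line(s) (total 0); column heights now [0 0 0 1 3], max=3
Drop 2: O rot0 at col 2 lands with bottom-row=1; cleared 0 line(s) (total 0); column heights now [0 0 3 3 3], max=3
Drop 3: S rot3 at col 3 lands with bottom-row=3; cleared 0 line(s) (total 0); column heights now [0 0 3 6 5], max=6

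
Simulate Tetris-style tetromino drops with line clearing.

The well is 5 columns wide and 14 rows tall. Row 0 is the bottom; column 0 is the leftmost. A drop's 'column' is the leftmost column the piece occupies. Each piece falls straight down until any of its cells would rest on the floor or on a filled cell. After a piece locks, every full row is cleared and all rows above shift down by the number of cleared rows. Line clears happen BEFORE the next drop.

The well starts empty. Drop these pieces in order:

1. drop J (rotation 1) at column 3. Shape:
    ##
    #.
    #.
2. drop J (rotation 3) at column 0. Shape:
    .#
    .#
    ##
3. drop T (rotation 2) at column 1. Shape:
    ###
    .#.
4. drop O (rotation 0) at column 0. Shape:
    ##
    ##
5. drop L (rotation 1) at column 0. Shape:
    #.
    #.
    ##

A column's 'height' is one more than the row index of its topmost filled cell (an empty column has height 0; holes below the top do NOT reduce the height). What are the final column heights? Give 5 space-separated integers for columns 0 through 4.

Answer: 9 7 4 4 3

Derivation:
Drop 1: J rot1 at col 3 lands with bottom-row=0; cleared 0 line(s) (total 0); column heights now [0 0 0 3 3], max=3
Drop 2: J rot3 at col 0 lands with bottom-row=0; cleared 0 line(s) (total 0); column heights now [1 3 0 3 3], max=3
Drop 3: T rot2 at col 1 lands with bottom-row=2; cleared 0 line(s) (total 0); column heights now [1 4 4 4 3], max=4
Drop 4: O rot0 at col 0 lands with bottom-row=4; cleared 0 line(s) (total 0); column heights now [6 6 4 4 3], max=6
Drop 5: L rot1 at col 0 lands with bottom-row=6; cleared 0 line(s) (total 0); column heights now [9 7 4 4 3], max=9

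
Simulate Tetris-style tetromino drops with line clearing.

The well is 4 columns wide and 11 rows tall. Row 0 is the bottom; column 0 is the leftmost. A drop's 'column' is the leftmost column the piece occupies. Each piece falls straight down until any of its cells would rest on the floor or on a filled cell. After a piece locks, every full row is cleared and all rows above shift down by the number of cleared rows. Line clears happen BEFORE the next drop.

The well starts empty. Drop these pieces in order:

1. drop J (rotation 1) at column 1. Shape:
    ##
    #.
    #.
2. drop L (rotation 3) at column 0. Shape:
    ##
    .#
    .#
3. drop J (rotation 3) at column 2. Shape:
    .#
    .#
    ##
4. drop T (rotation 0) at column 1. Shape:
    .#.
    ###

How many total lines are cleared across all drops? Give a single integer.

Answer: 0

Derivation:
Drop 1: J rot1 at col 1 lands with bottom-row=0; cleared 0 line(s) (total 0); column heights now [0 3 3 0], max=3
Drop 2: L rot3 at col 0 lands with bottom-row=3; cleared 0 line(s) (total 0); column heights now [6 6 3 0], max=6
Drop 3: J rot3 at col 2 lands with bottom-row=3; cleared 0 line(s) (total 0); column heights now [6 6 4 6], max=6
Drop 4: T rot0 at col 1 lands with bottom-row=6; cleared 0 line(s) (total 0); column heights now [6 7 8 7], max=8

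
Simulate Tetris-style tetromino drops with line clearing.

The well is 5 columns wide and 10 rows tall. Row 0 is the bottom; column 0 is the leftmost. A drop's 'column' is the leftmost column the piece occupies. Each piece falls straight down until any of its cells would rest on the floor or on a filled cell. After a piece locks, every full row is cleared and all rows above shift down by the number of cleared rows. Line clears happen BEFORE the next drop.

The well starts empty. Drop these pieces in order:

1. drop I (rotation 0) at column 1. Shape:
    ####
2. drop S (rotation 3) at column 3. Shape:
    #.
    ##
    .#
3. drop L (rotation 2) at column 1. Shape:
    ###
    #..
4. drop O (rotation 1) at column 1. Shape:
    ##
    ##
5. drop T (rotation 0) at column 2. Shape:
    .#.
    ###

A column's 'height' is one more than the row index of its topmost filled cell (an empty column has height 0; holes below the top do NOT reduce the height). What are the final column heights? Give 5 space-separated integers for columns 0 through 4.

Drop 1: I rot0 at col 1 lands with bottom-row=0; cleared 0 line(s) (total 0); column heights now [0 1 1 1 1], max=1
Drop 2: S rot3 at col 3 lands with bottom-row=1; cleared 0 line(s) (total 0); column heights now [0 1 1 4 3], max=4
Drop 3: L rot2 at col 1 lands with bottom-row=3; cleared 0 line(s) (total 0); column heights now [0 5 5 5 3], max=5
Drop 4: O rot1 at col 1 lands with bottom-row=5; cleared 0 line(s) (total 0); column heights now [0 7 7 5 3], max=7
Drop 5: T rot0 at col 2 lands with bottom-row=7; cleared 0 line(s) (total 0); column heights now [0 7 8 9 8], max=9

Answer: 0 7 8 9 8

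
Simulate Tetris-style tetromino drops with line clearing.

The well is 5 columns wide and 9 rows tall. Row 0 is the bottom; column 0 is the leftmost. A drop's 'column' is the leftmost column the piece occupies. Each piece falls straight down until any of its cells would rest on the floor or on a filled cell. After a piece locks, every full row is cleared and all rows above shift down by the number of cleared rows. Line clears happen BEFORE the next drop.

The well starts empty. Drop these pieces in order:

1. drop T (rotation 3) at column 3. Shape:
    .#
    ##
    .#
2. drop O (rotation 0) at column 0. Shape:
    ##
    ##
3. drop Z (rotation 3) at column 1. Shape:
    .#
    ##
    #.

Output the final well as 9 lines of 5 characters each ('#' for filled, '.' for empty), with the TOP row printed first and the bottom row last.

Answer: .....
.....
.....
.....
..#..
.##..
.#..#
##.##
##..#

Derivation:
Drop 1: T rot3 at col 3 lands with bottom-row=0; cleared 0 line(s) (total 0); column heights now [0 0 0 2 3], max=3
Drop 2: O rot0 at col 0 lands with bottom-row=0; cleared 0 line(s) (total 0); column heights now [2 2 0 2 3], max=3
Drop 3: Z rot3 at col 1 lands with bottom-row=2; cleared 0 line(s) (total 0); column heights now [2 4 5 2 3], max=5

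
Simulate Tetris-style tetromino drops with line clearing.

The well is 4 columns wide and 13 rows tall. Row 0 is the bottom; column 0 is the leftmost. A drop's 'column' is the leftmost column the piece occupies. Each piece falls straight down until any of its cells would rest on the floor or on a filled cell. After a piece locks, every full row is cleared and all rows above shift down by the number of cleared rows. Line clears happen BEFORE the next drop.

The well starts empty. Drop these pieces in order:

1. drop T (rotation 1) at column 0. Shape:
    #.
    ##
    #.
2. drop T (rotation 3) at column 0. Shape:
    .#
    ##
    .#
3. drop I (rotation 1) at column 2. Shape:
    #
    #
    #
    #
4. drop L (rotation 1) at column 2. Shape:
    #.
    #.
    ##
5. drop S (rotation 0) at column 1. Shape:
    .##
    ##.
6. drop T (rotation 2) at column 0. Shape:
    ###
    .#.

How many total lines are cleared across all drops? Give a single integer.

Drop 1: T rot1 at col 0 lands with bottom-row=0; cleared 0 line(s) (total 0); column heights now [3 2 0 0], max=3
Drop 2: T rot3 at col 0 lands with bottom-row=2; cleared 0 line(s) (total 0); column heights now [4 5 0 0], max=5
Drop 3: I rot1 at col 2 lands with bottom-row=0; cleared 0 line(s) (total 0); column heights now [4 5 4 0], max=5
Drop 4: L rot1 at col 2 lands with bottom-row=4; cleared 0 line(s) (total 0); column heights now [4 5 7 5], max=7
Drop 5: S rot0 at col 1 lands with bottom-row=7; cleared 0 line(s) (total 0); column heights now [4 8 9 9], max=9
Drop 6: T rot2 at col 0 lands with bottom-row=8; cleared 0 line(s) (total 0); column heights now [10 10 10 9], max=10

Answer: 0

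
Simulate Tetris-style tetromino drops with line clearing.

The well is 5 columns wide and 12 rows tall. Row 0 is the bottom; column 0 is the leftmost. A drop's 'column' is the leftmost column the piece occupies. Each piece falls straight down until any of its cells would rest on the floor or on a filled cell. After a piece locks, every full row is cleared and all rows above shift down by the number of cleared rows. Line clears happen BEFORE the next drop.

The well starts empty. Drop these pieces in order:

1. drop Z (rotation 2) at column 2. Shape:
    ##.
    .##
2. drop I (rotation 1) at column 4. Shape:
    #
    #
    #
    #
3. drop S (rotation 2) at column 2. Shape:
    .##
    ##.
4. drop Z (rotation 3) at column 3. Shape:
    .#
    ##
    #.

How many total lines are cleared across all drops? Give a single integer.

Drop 1: Z rot2 at col 2 lands with bottom-row=0; cleared 0 line(s) (total 0); column heights now [0 0 2 2 1], max=2
Drop 2: I rot1 at col 4 lands with bottom-row=1; cleared 0 line(s) (total 0); column heights now [0 0 2 2 5], max=5
Drop 3: S rot2 at col 2 lands with bottom-row=4; cleared 0 line(s) (total 0); column heights now [0 0 5 6 6], max=6
Drop 4: Z rot3 at col 3 lands with bottom-row=6; cleared 0 line(s) (total 0); column heights now [0 0 5 8 9], max=9

Answer: 0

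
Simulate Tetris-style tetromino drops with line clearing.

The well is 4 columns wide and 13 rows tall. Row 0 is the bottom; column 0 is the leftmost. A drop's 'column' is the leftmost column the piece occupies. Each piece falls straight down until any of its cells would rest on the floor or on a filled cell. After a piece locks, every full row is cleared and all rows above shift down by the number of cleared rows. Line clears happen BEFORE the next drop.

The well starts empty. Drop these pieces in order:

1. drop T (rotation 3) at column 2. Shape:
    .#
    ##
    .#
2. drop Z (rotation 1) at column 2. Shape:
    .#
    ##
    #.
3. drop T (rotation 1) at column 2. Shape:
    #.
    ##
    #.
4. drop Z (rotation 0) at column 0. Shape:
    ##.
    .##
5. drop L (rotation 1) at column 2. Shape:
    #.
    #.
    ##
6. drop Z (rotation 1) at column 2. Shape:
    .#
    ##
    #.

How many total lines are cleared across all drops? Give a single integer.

Drop 1: T rot3 at col 2 lands with bottom-row=0; cleared 0 line(s) (total 0); column heights now [0 0 2 3], max=3
Drop 2: Z rot1 at col 2 lands with bottom-row=2; cleared 0 line(s) (total 0); column heights now [0 0 4 5], max=5
Drop 3: T rot1 at col 2 lands with bottom-row=4; cleared 0 line(s) (total 0); column heights now [0 0 7 6], max=7
Drop 4: Z rot0 at col 0 lands with bottom-row=7; cleared 0 line(s) (total 0); column heights now [9 9 8 6], max=9
Drop 5: L rot1 at col 2 lands with bottom-row=8; cleared 1 line(s) (total 1); column heights now [0 8 10 6], max=10
Drop 6: Z rot1 at col 2 lands with bottom-row=10; cleared 0 line(s) (total 1); column heights now [0 8 12 13], max=13

Answer: 1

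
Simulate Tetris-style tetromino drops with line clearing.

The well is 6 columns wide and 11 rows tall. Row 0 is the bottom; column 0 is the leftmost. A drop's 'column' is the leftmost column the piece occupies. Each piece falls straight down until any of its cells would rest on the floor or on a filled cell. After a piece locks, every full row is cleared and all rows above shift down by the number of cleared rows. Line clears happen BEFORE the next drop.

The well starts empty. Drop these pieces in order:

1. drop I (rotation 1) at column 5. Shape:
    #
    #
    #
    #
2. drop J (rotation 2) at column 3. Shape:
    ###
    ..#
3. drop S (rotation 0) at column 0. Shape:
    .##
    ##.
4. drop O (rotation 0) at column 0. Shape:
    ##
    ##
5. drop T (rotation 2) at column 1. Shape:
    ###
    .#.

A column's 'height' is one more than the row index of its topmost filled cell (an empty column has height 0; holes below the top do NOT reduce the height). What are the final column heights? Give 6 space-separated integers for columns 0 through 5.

Answer: 4 7 7 7 6 6

Derivation:
Drop 1: I rot1 at col 5 lands with bottom-row=0; cleared 0 line(s) (total 0); column heights now [0 0 0 0 0 4], max=4
Drop 2: J rot2 at col 3 lands with bottom-row=4; cleared 0 line(s) (total 0); column heights now [0 0 0 6 6 6], max=6
Drop 3: S rot0 at col 0 lands with bottom-row=0; cleared 0 line(s) (total 0); column heights now [1 2 2 6 6 6], max=6
Drop 4: O rot0 at col 0 lands with bottom-row=2; cleared 0 line(s) (total 0); column heights now [4 4 2 6 6 6], max=6
Drop 5: T rot2 at col 1 lands with bottom-row=5; cleared 0 line(s) (total 0); column heights now [4 7 7 7 6 6], max=7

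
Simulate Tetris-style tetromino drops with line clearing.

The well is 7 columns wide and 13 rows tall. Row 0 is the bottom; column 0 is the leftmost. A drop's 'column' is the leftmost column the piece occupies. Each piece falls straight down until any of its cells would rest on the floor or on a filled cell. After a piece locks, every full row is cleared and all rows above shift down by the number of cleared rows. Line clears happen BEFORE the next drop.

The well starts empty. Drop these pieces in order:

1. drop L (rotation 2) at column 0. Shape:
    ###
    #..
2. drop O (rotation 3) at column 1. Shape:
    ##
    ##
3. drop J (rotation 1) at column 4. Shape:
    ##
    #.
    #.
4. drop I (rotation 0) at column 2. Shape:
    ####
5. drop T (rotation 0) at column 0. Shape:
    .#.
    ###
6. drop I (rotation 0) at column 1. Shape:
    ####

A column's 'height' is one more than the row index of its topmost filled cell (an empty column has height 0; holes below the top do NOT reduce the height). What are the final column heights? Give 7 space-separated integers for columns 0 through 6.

Answer: 6 8 8 8 8 5 0

Derivation:
Drop 1: L rot2 at col 0 lands with bottom-row=0; cleared 0 line(s) (total 0); column heights now [2 2 2 0 0 0 0], max=2
Drop 2: O rot3 at col 1 lands with bottom-row=2; cleared 0 line(s) (total 0); column heights now [2 4 4 0 0 0 0], max=4
Drop 3: J rot1 at col 4 lands with bottom-row=0; cleared 0 line(s) (total 0); column heights now [2 4 4 0 3 3 0], max=4
Drop 4: I rot0 at col 2 lands with bottom-row=4; cleared 0 line(s) (total 0); column heights now [2 4 5 5 5 5 0], max=5
Drop 5: T rot0 at col 0 lands with bottom-row=5; cleared 0 line(s) (total 0); column heights now [6 7 6 5 5 5 0], max=7
Drop 6: I rot0 at col 1 lands with bottom-row=7; cleared 0 line(s) (total 0); column heights now [6 8 8 8 8 5 0], max=8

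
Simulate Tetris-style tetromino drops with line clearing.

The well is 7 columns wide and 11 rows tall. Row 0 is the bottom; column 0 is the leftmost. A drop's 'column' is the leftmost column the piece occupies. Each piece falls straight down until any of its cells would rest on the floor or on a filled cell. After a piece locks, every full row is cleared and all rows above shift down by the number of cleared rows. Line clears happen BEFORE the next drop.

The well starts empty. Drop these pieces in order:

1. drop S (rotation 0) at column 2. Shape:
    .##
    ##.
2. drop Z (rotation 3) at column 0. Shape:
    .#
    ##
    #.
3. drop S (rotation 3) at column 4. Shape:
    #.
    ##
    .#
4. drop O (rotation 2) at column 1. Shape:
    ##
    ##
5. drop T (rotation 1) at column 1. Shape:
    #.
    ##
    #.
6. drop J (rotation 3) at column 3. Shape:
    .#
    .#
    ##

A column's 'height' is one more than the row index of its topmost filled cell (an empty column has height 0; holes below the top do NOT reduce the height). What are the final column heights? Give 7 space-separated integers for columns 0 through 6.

Answer: 2 8 7 5 7 3 0

Derivation:
Drop 1: S rot0 at col 2 lands with bottom-row=0; cleared 0 line(s) (total 0); column heights now [0 0 1 2 2 0 0], max=2
Drop 2: Z rot3 at col 0 lands with bottom-row=0; cleared 0 line(s) (total 0); column heights now [2 3 1 2 2 0 0], max=3
Drop 3: S rot3 at col 4 lands with bottom-row=1; cleared 0 line(s) (total 0); column heights now [2 3 1 2 4 3 0], max=4
Drop 4: O rot2 at col 1 lands with bottom-row=3; cleared 0 line(s) (total 0); column heights now [2 5 5 2 4 3 0], max=5
Drop 5: T rot1 at col 1 lands with bottom-row=5; cleared 0 line(s) (total 0); column heights now [2 8 7 2 4 3 0], max=8
Drop 6: J rot3 at col 3 lands with bottom-row=4; cleared 0 line(s) (total 0); column heights now [2 8 7 5 7 3 0], max=8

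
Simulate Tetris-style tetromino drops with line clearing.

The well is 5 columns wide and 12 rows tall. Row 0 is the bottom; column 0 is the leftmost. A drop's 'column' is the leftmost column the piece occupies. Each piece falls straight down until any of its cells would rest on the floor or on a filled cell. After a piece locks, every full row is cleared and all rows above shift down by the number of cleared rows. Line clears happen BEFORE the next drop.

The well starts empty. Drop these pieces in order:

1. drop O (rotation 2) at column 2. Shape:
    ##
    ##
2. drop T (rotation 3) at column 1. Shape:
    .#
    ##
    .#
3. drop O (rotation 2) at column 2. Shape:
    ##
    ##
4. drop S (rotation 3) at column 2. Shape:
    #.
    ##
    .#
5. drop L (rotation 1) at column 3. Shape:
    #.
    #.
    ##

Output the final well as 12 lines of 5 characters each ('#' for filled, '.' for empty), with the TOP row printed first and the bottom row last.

Drop 1: O rot2 at col 2 lands with bottom-row=0; cleared 0 line(s) (total 0); column heights now [0 0 2 2 0], max=2
Drop 2: T rot3 at col 1 lands with bottom-row=2; cleared 0 line(s) (total 0); column heights now [0 4 5 2 0], max=5
Drop 3: O rot2 at col 2 lands with bottom-row=5; cleared 0 line(s) (total 0); column heights now [0 4 7 7 0], max=7
Drop 4: S rot3 at col 2 lands with bottom-row=7; cleared 0 line(s) (total 0); column heights now [0 4 10 9 0], max=10
Drop 5: L rot1 at col 3 lands with bottom-row=9; cleared 0 line(s) (total 0); column heights now [0 4 10 12 10], max=12

Answer: ...#.
...#.
..###
..##.
...#.
..##.
..##.
..#..
.##..
..#..
..##.
..##.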